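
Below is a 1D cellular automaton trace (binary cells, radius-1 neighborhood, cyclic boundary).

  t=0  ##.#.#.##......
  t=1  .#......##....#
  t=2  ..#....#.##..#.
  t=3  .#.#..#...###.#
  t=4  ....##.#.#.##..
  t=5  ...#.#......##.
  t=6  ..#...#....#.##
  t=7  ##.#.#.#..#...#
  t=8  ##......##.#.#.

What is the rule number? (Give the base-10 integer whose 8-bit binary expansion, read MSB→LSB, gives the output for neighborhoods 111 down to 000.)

210

  ### -> #   bit 7 = 1  t=3,i=11
  ##. -> #   bit 6 = 1  t=0,i=1
  #.# -> .   bit 5 = 0  t=0,i=2
  #.. -> #   bit 4 = 1  t=0,i=9
  .## -> .   bit 3 = 0  t=0,i=0
  .#. -> .   bit 2 = 0  t=0,i=3
  ..# -> #   bit 1 = 1  t=0,i=14
  ... -> .   bit 0 = 0  t=0,i=10
  bits 11010010 = 210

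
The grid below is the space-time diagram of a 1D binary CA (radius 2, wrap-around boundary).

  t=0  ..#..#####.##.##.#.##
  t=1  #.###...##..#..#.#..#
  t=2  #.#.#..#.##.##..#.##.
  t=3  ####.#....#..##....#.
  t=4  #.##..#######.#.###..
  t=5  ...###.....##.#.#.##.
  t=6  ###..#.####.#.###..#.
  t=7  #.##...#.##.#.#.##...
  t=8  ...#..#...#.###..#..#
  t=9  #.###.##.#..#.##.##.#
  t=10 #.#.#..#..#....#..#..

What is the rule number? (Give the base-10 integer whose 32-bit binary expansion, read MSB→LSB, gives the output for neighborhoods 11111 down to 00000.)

1923692319

  [31] ##### => .  t=0,i=7
  [30] ####. => #  t=0,i=8
  [29] ###.# => #  t=0,i=9
  [28] ###.. => #  t=1,i=4
  [27] ##.## => .  t=0,i=10
  [26] ##.#. => .  t=0,i=16
  [25] ##..# => #  t=0,i=0
  [24] ##... => .  t=1,i=5
  [23] #.### => #  t=1,i=2
  [22] #.##. => .  t=0,i=11
  [21] #.#.# => #  t=0,i=17
  [20] #.#.. => .  t=1,i=17
  [19] #..## => #  t=0,i=4
  [18] #..#. => .  t=0,i=1
  [17] #...# => .  t=1,i=6
  [16] #.... => #  t=3,i=7
  [15] .#### => .  t=0,i=6
  [14] .###. => .  t=1,i=3
  [13] .##.# => #  t=0,i=12
  [12] .##.. => #  t=0,i=20
  [11] .#.## => .  t=0,i=18
  [10] .#.#. => #  t=1,i=16
  [9] .#..# => #  t=0,i=3
  [8] .#... => #  t=3,i=6
  [7] ..### => .  t=0,i=5
  [6] ..##. => .  t=1,i=8
  [5] ..#.# => .  t=1,i=15
  [4] ..#.. => #  t=0,i=2
  [3] ...## => #  t=1,i=7
  [2] ...#. => #  t=3,i=9
  [1] ....# => #  t=3,i=8
  [0] ..... => #  t=5,i=8
  bits 01110010101010010011011100011111 = 1923692319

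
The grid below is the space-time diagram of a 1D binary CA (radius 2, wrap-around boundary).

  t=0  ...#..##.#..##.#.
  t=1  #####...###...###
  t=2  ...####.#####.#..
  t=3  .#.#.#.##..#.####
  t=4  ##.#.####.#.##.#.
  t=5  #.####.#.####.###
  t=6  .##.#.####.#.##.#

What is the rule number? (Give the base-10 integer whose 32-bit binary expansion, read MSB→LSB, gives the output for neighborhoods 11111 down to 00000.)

1576491926

  nb #####: next=.  (t=1,i=0, bit31=0)
  nb ####.: next=#  (t=1,i=3, bit30=1)
  nb ###.#: next=.  (t=2,i=6, bit29=0)
  nb ###..: next=#  (t=1,i=4, bit28=1)
  nb ##.##: next=#  (t=2,i=7, bit27=1)
  nb ##.#.: next=#  (t=0,i=8, bit26=1)
  nb ##..#: next=.  (t=3,i=9, bit25=0)
  nb ##...: next=#  (t=1,i=5, bit24=1)
  nb #.###: next=#  (t=2,i=8, bit23=1)
  nb #.##.: next=#  (t=3,i=7, bit22=1)
  nb #.#.#: next=#  (t=3,i=1, bit21=1)
  nb #.#..: next=#  (t=0,i=9, bit20=1)
  nb #..##: next=.  (t=0,i=5, bit19=0)
  nb #..#.: next=#  (t=3,i=10, bit18=1)
  nb #...#: next=#  (t=1,i=6, bit17=1)
  nb #....: next=#  (t=0,i=0, bit16=1)
  nb .####: next=.  (t=1,i=15, bit15=0)
  nb .###.: next=#  (t=1,i=9, bit14=1)
  nb .##.#: next=.  (t=0,i=7, bit13=0)
  nb .##..: next=#  (t=3,i=8, bit12=1)
  nb .#.##: next=#  (t=3,i=6, bit11=1)
  nb .#.#.: next=.  (t=3,i=2, bit10=0)
  nb .#..#: next=#  (t=0,i=4, bit9=1)
  nb .#...: next=#  (t=0,i=16, bit8=1)
  nb ..###: next=#  (t=1,i=8, bit7=1)
  nb ..##.: next=.  (t=0,i=6, bit6=0)
  nb ..#.#: next=.  (t=3,i=11, bit5=0)
  nb ..#..: next=#  (t=0,i=3, bit4=1)
  nb ...##: next=.  (t=1,i=7, bit3=0)
  nb ...#.: next=#  (t=0,i=2, bit2=1)
  nb ....#: next=#  (t=0,i=1, bit1=1)
  nb .....: next=.  (t=2,i=0, bit0=0)
  bits 01011101111101110101101110010110 = 1576491926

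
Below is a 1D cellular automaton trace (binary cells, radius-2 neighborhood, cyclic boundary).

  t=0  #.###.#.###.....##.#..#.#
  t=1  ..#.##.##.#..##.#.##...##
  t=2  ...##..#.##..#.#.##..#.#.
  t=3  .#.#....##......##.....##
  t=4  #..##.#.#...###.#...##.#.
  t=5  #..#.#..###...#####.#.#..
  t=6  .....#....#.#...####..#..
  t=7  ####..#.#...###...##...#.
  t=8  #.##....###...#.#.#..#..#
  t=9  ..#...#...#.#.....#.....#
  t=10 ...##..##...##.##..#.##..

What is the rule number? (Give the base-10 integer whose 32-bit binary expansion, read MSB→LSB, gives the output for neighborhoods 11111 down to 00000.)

  nb #####: next=#  (t=5,i=16, bit31=1)
  nb ####.: next=#  (t=5,i=17, bit30=1)
  nb ###.#: next=#  (t=0,i=4, bit29=1)
  nb ###..: next=#  (t=0,i=10, bit28=1)
  nb ##.##: next=.  (t=0,i=1, bit27=0)
  nb ##.#.: next=#  (t=0,i=5, bit26=1)
  nb ##..#: next=.  (t=1,i=0, bit25=0)
  nb ##...: next=.  (t=0,i=11, bit24=0)
  nb #.###: next=#  (t=0,i=2, bit23=1)
  nb #.##.: next=#  (t=0,i=24, bit22=1)
  nb #.#.#: next=.  (t=0,i=6, bit21=0)
  nb #.#..: next=#  (t=0,i=19, bit20=1)
  nb #..##: next=.  (t=1,i=12, bit19=0)
  nb #..#.: next=.  (t=0,i=21, bit18=0)
  nb #...#: next=#  (t=1,i=21, bit17=1)
  nb #....: next=.  (t=0,i=12, bit16=0)
  nb .####: next=.  (t=5,i=15, bit15=0)
  nb .###.: next=.  (t=0,i=3, bit14=0)
  nb .##.#: next=.  (t=0,i=0, bit13=0)
  nb .##..: next=.  (t=1,i=19, bit12=0)
  nb .#.##: next=#  (t=0,i=7, bit11=1)
  nb .#.#.: next=.  (t=2,i=14, bit10=0)
  nb .#..#: next=.  (t=0,i=20, bit9=0)
  nb .#...: next=#  (t=2,i=24, bit8=1)
  nb ..###: next=.  (t=4,i=12, bit7=0)
  nb ..##.: next=#  (t=0,i=16, bit6=1)
  nb ..#.#: next=.  (t=0,i=22, bit5=0)
  nb ..#..: next=.  (t=5,i=0, bit4=0)
  nb ...##: next=.  (t=0,i=15, bit3=0)
  nb ...#.: next=.  (t=6,i=4, bit2=0)
  nb ....#: next=#  (t=0,i=14, bit1=1)
  nb .....: next=#  (t=0,i=13, bit0=1)
  bits 11110100110100100000100101000011 = 4107405635

4107405635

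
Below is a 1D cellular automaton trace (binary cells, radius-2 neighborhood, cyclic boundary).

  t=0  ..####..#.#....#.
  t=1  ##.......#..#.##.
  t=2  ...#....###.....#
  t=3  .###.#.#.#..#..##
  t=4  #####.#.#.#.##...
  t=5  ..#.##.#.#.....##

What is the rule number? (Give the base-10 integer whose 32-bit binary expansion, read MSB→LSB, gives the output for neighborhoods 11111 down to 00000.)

2894284316

  ##### -> #   bit 31 = 1  t=4,i=2
  ####. -> .   bit 30 = 0  t=0,i=4
  ###.# -> #   bit 29 = 1  t=3,i=3
  ###.. -> .   bit 28 = 0  t=0,i=5
  ##.## -> #   bit 27 = 1  t=1,i=16
  ##.#. -> #   bit 26 = 1  t=3,i=4
  ##..# -> .   bit 25 = 0  t=0,i=6
  ##... -> .   bit 24 = 0  t=1,i=2
  #.### -> #   bit 23 = 1  t=3,i=1
  #.##. -> .   bit 22 = 0  t=1,i=0
  #.#.# -> .   bit 21 = 0  t=3,i=5
  #.#.. -> .   bit 20 = 0  t=0,i=10
  #..## -> .   bit 19 = 0  t=3,i=14
  #..#. -> .   bit 18 = 0  t=0,i=7
  #...# -> #   bit 17 = 1  t=0,i=0
  #.... -> #   bit 16 = 1  t=0,i=12
  .#### -> .   bit 15 = 0  t=0,i=3
  .###. -> #   bit 14 = 1  t=2,i=9
  .##.# -> .   bit 13 = 0  t=1,i=15
  .##.. -> .   bit 12 = 0  t=1,i=1
  .#.## -> .   bit 11 = 0  t=1,i=13
  .#.#. -> #   bit 10 = 1  t=0,i=9
  .#..# -> #   bit 9 = 1  t=1,i=10
  .#... -> .   bit 8 = 0  t=0,i=11
  ..### -> .   bit 7 = 0  t=0,i=2
  ..##. -> .   bit 6 = 0  t=3,i=15
  ..#.# -> .   bit 5 = 0  t=0,i=8
  ..#.. -> #   bit 4 = 1  t=0,i=15
  ...## -> #   bit 3 = 1  t=0,i=1
  ...#. -> #   bit 2 = 1  t=0,i=14
  ....# -> .   bit 1 = 0  t=0,i=13
  ..... -> .   bit 0 = 0  t=1,i=4
  bits 10101100100000110100011000011100 = 2894284316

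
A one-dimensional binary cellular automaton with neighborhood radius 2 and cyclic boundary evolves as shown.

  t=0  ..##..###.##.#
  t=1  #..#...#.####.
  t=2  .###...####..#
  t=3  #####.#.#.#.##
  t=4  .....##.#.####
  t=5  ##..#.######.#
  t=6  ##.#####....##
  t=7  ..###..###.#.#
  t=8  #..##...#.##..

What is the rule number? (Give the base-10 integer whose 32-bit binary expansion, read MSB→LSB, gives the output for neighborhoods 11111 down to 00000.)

501611064

  ##### -> .   bit 31 = 0  t=3,i=0
  ####. -> .   bit 30 = 0  t=1,i=11
  ###.# -> .   bit 29 = 0  t=0,i=8
  ###.. -> #   bit 28 = 1  t=2,i=3
  ##.## -> #   bit 27 = 1  t=0,i=9
  ##.#. -> #   bit 26 = 1  t=0,i=12
  ##..# -> .   bit 25 = 0  t=0,i=4
  ##... -> #   bit 24 = 1  t=2,i=4
  #.### -> #   bit 23 = 1  t=1,i=9
  #.##. -> #   bit 22 = 1  t=0,i=10
  #.#.# -> #   bit 21 = 1  t=3,i=6
  #.#.. -> .   bit 20 = 0  t=0,i=13
  #..## -> .   bit 19 = 0  t=0,i=1
  #..#. -> #   bit 18 = 1  t=1,i=2
  #...# -> .   bit 17 = 0  t=1,i=5
  #.... -> #   bit 16 = 1  t=4,i=1
  .#### -> #   bit 15 = 1  t=1,i=10
  .###. -> #   bit 14 = 1  t=0,i=7
  .##.# -> #   bit 13 = 1  t=0,i=11
  .##.. -> #   bit 12 = 1  t=0,i=3
  .#.## -> #   bit 11 = 1  t=1,i=8
  .#.#. -> .   bit 10 = 0  t=3,i=7
  .#..# -> #   bit 9 = 1  t=0,i=0
  .#... -> .   bit 8 = 0  t=1,i=4
  ..### -> .   bit 7 = 0  t=0,i=6
  ..##. -> .   bit 6 = 0  t=0,i=2
  ..#.# -> #   bit 5 = 1  t=1,i=7
  ..#.. -> #   bit 4 = 1  t=1,i=3
  ...## -> #   bit 3 = 1  t=2,i=6
  ...#. -> .   bit 2 = 0  t=1,i=6
  ....# -> .   bit 1 = 0  t=4,i=3
  ..... -> .   bit 0 = 0  t=4,i=2
  bits 00011101111001011111101000111000 = 501611064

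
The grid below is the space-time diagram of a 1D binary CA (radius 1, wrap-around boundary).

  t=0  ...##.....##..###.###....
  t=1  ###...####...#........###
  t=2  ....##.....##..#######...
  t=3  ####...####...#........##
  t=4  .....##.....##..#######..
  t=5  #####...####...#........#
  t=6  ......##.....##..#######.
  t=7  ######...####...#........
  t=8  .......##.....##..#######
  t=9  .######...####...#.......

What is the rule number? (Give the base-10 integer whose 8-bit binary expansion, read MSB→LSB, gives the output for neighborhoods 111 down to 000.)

3

  ###|.  b7=0 t=0,i=15
  ##.|.  b6=0 t=0,i=4
  #.#|.  b5=0 t=0,i=17
  #..|.  b4=0 t=0,i=5
  .##|.  b3=0 t=0,i=3
  .#.|.  b2=0 t=1,i=13
  ..#|#  b1=1 t=0,i=2
  ...|#  b0=1 t=0,i=0
  bits 00000011 = 3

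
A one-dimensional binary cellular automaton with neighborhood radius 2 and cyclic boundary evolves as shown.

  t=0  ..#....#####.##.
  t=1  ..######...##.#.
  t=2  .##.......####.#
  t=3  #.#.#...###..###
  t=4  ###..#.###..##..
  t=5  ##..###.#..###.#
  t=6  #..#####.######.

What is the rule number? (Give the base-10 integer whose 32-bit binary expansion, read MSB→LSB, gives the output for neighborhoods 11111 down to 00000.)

  [31] ##### => .  t=0,i=9
  [30] ####. => .  t=0,i=10
  [29] ###.# => #  t=0,i=11
  [28] ###.. => .  t=1,i=7
  [27] ##.## => #  t=0,i=12
  [26] ##.#. => #  t=1,i=13
  [25] ##..# => .  t=3,i=11
  [24] ##... => .  t=0,i=15
  [23] #.### => .  t=4,i=7
  [22] #.##. => .  t=0,i=13
  [21] #.#.# => #  t=2,i=15
  [20] #.#.. => .  t=1,i=14
  [19] #..## => #  t=3,i=12
  [18] #..#. => #  t=4,i=4
  [17] #...# => .  t=0,i=0
  [16] #.... => #  t=0,i=4
  [15] .#### => .  t=0,i=8
  [14] .###. => #  t=3,i=9
  [13] .##.# => #  t=1,i=12
  [12] .##.. => #  t=0,i=14
  [11] .#.## => #  t=2,i=0
  [10] .#.#. => .  t=3,i=3
  [9] .#..# => #  t=5,i=9
  [8] .#... => #  t=0,i=3
  [7] ..### => #  t=0,i=7
  [6] ..##. => #  t=1,i=11
  [5] ..#.# => #  t=4,i=5
  [4] ..#.. => #  t=0,i=2
  [3] ...## => #  t=0,i=6
  [2] ...#. => .  t=0,i=1
  [1] ....# => #  t=0,i=5
  [0] ..... => .  t=2,i=5
  bits 00101100001011010111101111111010 = 741178362

741178362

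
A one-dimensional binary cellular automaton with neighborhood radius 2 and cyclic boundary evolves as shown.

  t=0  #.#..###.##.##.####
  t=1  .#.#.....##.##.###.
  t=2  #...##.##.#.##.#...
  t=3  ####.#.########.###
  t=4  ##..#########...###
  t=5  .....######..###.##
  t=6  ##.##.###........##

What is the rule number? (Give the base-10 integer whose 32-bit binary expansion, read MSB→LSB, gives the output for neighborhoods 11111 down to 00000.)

2246556446

  #####|#  b31=1 t=0,i=17
  ####.|.  b30=0 t=0,i=18
  ###.#|.  b29=0 t=0,i=0
  ###..|.  b28=0 t=1,i=17
  ##.##|.  b27=0 t=0,i=8
  ##.#.|#  b26=1 t=0,i=1
  ##..#|.  b25=0 t=1,i=18
  ##...|#  b24=1 t=4,i=13
  #.###|#  b23=1 t=0,i=15
  #.##.|#  b22=1 t=0,i=9
  #.#.#|#  b21=1 t=2,i=10
  #.#..|.  b20=0 t=0,i=2
  #..##|.  b19=0 t=0,i=4
  #..#.|#  b18=1 t=1,i=0
  #...#|#  b17=1 t=2,i=2
  #....|#  b16=1 t=1,i=5
  .####|#  b15=1 t=0,i=16
  .###.|.  b14=0 t=0,i=6
  .##.#|#  b13=1 t=0,i=10
  .##..|#  b12=1 t=5,i=18
  .#.##|#  b11=1 t=2,i=11
  .#.#.|.  b10=0 t=1,i=2
  .#..#|#  b9=1 t=0,i=3
  .#...|#  b8=1 t=1,i=4
  ..###|.  b7=0 t=0,i=5
  ..##.|.  b6=0 t=1,i=9
  ..#.#|.  b5=0 t=1,i=1
  ..#..|#  b4=1 t=2,i=0
  ...##|#  b3=1 t=1,i=8
  ...#.|#  b2=1 t=2,i=18
  ....#|#  b1=1 t=1,i=7
  .....|.  b0=0 t=1,i=6
  bits 10000101111001111011101100011110 = 2246556446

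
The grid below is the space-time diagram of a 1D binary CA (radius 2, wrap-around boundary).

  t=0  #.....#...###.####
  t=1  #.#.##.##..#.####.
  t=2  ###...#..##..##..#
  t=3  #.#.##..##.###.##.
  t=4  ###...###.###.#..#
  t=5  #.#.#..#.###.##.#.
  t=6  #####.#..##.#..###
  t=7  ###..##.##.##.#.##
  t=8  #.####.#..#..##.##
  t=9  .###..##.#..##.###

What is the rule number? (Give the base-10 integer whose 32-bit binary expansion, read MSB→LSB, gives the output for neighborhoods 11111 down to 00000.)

2663368006

  nb #####: next=#  (t=0,i=16, bit31=1)
  nb ####.: next=.  (t=0,i=17, bit30=0)
  nb ###.#: next=.  (t=0,i=12, bit29=0)
  nb ###..: next=#  (t=0,i=0, bit28=1)
  nb ##.##: next=#  (t=0,i=13, bit27=1)
  nb ##.#.: next=#  (t=1,i=17, bit26=1)
  nb ##..#: next=#  (t=1,i=9, bit25=1)
  nb ##...: next=.  (t=0,i=1, bit24=0)
  nb #.###: next=#  (t=0,i=14, bit23=1)
  nb #.##.: next=.  (t=1,i=4, bit22=0)
  nb #.#.#: next=#  (t=1,i=0, bit21=1)
  nb #.#..: next=#  (t=4,i=14, bit20=1)
  nb #..##: next=#  (t=2,i=8, bit19=1)
  nb #..#.: next=#  (t=1,i=10, bit18=1)
  nb #...#: next=#  (t=0,i=8, bit17=1)
  nb #....: next=#  (t=0,i=2, bit16=1)
  nb .####: next=#  (t=0,i=15, bit15=1)
  nb .###.: next=#  (t=0,i=11, bit14=1)
  nb .##.#: next=.  (t=1,i=5, bit13=0)
  nb .##..: next=.  (t=1,i=8, bit12=0)
  nb .#.##: next=.  (t=1,i=3, bit11=0)
  nb .#.#.: next=#  (t=1,i=1, bit10=1)
  nb .#..#: next=.  (t=2,i=7, bit9=0)
  nb .#...: next=#  (t=0,i=7, bit8=1)
  nb ..###: next=.  (t=0,i=10, bit7=0)
  nb ..##.: next=#  (t=2,i=9, bit6=1)
  nb ..#.#: next=.  (t=1,i=11, bit5=0)
  nb ..#..: next=.  (t=0,i=6, bit4=0)
  nb ...##: next=.  (t=0,i=9, bit3=0)
  nb ...#.: next=#  (t=0,i=5, bit2=1)
  nb ....#: next=#  (t=0,i=4, bit1=1)
  nb .....: next=.  (t=0,i=3, bit0=0)
  bits 10011110101111111100010101000110 = 2663368006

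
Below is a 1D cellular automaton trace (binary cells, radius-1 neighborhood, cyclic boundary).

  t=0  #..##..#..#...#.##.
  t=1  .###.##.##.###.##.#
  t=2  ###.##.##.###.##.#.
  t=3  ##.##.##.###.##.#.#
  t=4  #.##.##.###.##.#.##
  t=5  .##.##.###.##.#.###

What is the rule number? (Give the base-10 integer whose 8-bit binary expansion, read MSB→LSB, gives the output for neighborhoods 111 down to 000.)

187

  nb ###: next=#  (t=1,i=2, bit7=1)
  nb ##.: next=.  (t=0,i=4, bit6=0)
  nb #.#: next=#  (t=0,i=15, bit5=1)
  nb #..: next=#  (t=0,i=1, bit4=1)
  nb .##: next=#  (t=0,i=3, bit3=1)
  nb .#.: next=.  (t=0,i=0, bit2=0)
  nb ..#: next=#  (t=0,i=2, bit1=1)
  nb ...: next=#  (t=0,i=12, bit0=1)
  bits 10111011 = 187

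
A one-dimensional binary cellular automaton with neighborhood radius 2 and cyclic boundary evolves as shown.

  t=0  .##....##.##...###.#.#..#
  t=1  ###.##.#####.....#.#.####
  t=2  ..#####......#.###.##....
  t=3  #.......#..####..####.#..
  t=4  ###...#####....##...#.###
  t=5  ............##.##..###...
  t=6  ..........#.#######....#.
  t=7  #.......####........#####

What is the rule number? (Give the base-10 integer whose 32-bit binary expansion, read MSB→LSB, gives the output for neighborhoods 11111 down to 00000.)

  [31] ##### => .  t=1,i=0
  [30] ####. => .  t=1,i=1
  [29] ###.# => #  t=0,i=17
  [28] ###.. => .  t=1,i=11
  [27] ##.## => #  t=0,i=9
  [26] ##.#. => .  t=0,i=18
  [25] ##..# => #  t=3,i=15
  [24] ##... => .  t=0,i=3
  [23] #.### => .  t=1,i=7
  [22] #.##. => #  t=0,i=1
  [21] #.#.# => #  t=0,i=19
  [20] #.#.. => #  t=0,i=21
  [19] #..## => #  t=3,i=10
  [18] #..#. => #  t=0,i=23
  [17] #...# => .  t=0,i=13
  [16] #.... => #  t=0,i=4
  [15] .#### => .  t=1,i=8
  [14] .###. => .  t=0,i=16
  [13] .##.# => #  t=0,i=8
  [12] .##.. => #  t=0,i=2
  [11] .#.## => #  t=0,i=0
  [10] .#.#. => .  t=0,i=20
  [9] .#..# => #  t=0,i=22
  [8] .#... => #  t=3,i=1
  [7] ..### => .  t=0,i=15
  [6] ..##. => #  t=0,i=7
  [5] ..#.# => #  t=0,i=24
  [4] ..#.. => #  t=3,i=0
  [3] ...## => .  t=0,i=6
  [2] ...#. => #  t=1,i=16
  [1] ....# => #  t=0,i=5
  [0] ..... => .  t=1,i=14
  bits 00101010011111010011101101110110 = 712850294

712850294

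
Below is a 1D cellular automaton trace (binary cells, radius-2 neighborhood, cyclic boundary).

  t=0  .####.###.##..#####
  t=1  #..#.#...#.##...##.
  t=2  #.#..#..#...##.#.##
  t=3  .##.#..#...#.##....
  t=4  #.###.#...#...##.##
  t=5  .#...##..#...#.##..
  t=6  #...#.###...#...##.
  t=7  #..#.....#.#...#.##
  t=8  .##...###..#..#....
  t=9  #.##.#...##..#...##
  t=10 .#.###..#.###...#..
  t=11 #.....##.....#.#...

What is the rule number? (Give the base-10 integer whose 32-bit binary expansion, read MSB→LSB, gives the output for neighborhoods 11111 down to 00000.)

  #####|#  b31=1 t=0,i=16
  ####.|#  b30=1 t=0,i=3
  ###.#|.  b29=0 t=0,i=4
  ###..|.  b28=0 t=6,i=8
  ##.##|#  b27=1 t=0,i=0
  ##.#.|#  b26=1 t=1,i=18
  ##..#|#  b25=1 t=0,i=12
  ##...|#  b24=1 t=1,i=13
  #.###|.  b23=0 t=0,i=1
  #.##.|.  b22=0 t=0,i=10
  #.#.#|.  b21=0 t=2,i=15
  #.#..|#  b20=1 t=1,i=0
  #..##|.  b19=0 t=0,i=13
  #..#.|#  b18=1 t=1,i=2
  #...#|.  b17=0 t=1,i=7
  #....|.  b16=0 t=3,i=16
  .####|.  b15=0 t=0,i=2
  .###.|.  b14=0 t=0,i=7
  .##.#|#  b13=1 t=1,i=17
  .##..|#  b12=1 t=0,i=11
  .#.##|.  b11=0 t=1,i=10
  .#.#.|.  b10=0 t=1,i=4
  .#..#|.  b9=0 t=1,i=1
  .#...|.  b8=0 t=1,i=6
  ..###|.  b7=0 t=0,i=14
  ..##.|.  b6=0 t=1,i=16
  ..#.#|.  b5=0 t=1,i=3
  ..#..|.  b4=0 t=2,i=5
  ...##|#  b3=1 t=1,i=15
  ...#.|#  b2=1 t=1,i=8
  ....#|#  b1=1 t=3,i=18
  .....|#  b0=1 t=3,i=17
  bits 11001111000101000011000000001111 = 3474206735

3474206735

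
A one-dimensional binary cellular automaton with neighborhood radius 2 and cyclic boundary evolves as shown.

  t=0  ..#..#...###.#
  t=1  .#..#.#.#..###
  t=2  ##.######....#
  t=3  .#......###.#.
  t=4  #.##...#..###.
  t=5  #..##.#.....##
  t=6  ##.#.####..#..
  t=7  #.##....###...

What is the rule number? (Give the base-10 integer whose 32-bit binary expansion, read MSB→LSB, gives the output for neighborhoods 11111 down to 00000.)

  ##### -> .   bit 31 = 0  t=2,i=5
  ####. -> .   bit 30 = 0  t=2,i=7
  ###.# -> #   bit 29 = 1  t=0,i=11
  ###.. -> #   bit 28 = 1  t=2,i=8
  ##.## -> .   bit 27 = 0  t=2,i=2
  ##.#. -> #   bit 26 = 1  t=0,i=12
  ##..# -> #   bit 25 = 1  t=5,i=1
  ##... -> #   bit 24 = 1  t=2,i=9
  #.### -> .   bit 23 = 0  t=2,i=3
  #.##. -> .   bit 22 = 0  t=4,i=2
  #.#.# -> #   bit 21 = 1  t=1,i=6
  #.#.. -> #   bit 20 = 1  t=0,i=13
  #..## -> .   bit 19 = 0  t=1,i=10
  #..#. -> #   bit 18 = 1  t=0,i=1
  #...# -> .   bit 17 = 0  t=0,i=7
  #.... -> #   bit 16 = 1  t=2,i=10
  .#### -> .   bit 15 = 0  t=2,i=4
  .###. -> .   bit 14 = 0  t=0,i=10
  .##.# -> .   bit 13 = 0  t=5,i=4
  .##.. -> #   bit 12 = 1  t=4,i=3
  .#.## -> .   bit 11 = 0  t=4,i=1
  .#.#. -> #   bit 10 = 1  t=1,i=5
  .#..# -> .   bit 9 = 0  t=0,i=0
  .#... -> #   bit 8 = 1  t=0,i=6
  ..### -> .   bit 7 = 0  t=0,i=9
  ..##. -> #   bit 6 = 1  t=5,i=3
  ..#.# -> #   bit 5 = 1  t=1,i=4
  ..#.. -> .   bit 4 = 0  t=0,i=2
  ...## -> #   bit 3 = 1  t=0,i=8
  ...#. -> #   bit 2 = 1  t=4,i=6
  ....# -> .   bit 1 = 0  t=2,i=11
  ..... -> .   bit 0 = 0  t=3,i=4
  bits 00110111001101010001010101101100 = 926225772

926225772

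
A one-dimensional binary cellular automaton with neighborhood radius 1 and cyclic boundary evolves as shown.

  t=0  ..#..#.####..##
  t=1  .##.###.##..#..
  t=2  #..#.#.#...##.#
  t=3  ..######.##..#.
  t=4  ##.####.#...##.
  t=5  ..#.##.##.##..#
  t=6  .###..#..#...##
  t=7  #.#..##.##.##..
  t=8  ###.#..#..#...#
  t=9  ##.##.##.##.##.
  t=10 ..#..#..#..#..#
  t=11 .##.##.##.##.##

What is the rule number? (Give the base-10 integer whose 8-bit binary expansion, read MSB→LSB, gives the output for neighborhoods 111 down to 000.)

  ###|#  b7=1 t=0,i=8
  ##.|.  b6=0 t=0,i=10
  #.#|#  b5=1 t=0,i=6
  #..|.  b4=0 t=0,i=0
  .##|.  b3=0 t=0,i=7
  .#.|#  b2=1 t=0,i=2
  ..#|#  b1=1 t=0,i=1
  ...|#  b0=1 t=1,i=14
  bits 10100111 = 167

167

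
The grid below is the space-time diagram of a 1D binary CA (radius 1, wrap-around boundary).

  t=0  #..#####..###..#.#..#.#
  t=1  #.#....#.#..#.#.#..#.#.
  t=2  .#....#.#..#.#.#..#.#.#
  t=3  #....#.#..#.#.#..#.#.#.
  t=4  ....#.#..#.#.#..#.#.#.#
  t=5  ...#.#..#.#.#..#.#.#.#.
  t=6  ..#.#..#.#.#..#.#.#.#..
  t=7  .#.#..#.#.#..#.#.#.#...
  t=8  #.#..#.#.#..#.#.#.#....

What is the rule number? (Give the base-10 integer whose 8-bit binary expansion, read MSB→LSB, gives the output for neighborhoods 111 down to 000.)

98

  nb ###: next=.  (t=0,i=4, bit7=0)
  nb ##.: next=#  (t=0,i=0, bit6=1)
  nb #.#: next=#  (t=0,i=16, bit5=1)
  nb #..: next=.  (t=0,i=1, bit4=0)
  nb .##: next=.  (t=0,i=3, bit3=0)
  nb .#.: next=.  (t=0,i=15, bit2=0)
  nb ..#: next=#  (t=0,i=2, bit1=1)
  nb ...: next=.  (t=1,i=4, bit0=0)
  bits 01100010 = 98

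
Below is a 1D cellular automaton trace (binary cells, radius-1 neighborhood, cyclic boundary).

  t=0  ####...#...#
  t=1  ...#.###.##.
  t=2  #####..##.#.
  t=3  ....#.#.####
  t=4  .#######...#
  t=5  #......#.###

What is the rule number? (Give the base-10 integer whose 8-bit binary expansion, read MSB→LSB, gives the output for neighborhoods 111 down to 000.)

103

  ###|.  b7=0 t=0,i=0
  ##.|#  b6=1 t=0,i=3
  #.#|#  b5=1 t=1,i=4
  #..|.  b4=0 t=0,i=4
  .##|.  b3=0 t=0,i=11
  .#.|#  b2=1 t=0,i=7
  ..#|#  b1=1 t=0,i=6
  ...|#  b0=1 t=0,i=5
  bits 01100111 = 103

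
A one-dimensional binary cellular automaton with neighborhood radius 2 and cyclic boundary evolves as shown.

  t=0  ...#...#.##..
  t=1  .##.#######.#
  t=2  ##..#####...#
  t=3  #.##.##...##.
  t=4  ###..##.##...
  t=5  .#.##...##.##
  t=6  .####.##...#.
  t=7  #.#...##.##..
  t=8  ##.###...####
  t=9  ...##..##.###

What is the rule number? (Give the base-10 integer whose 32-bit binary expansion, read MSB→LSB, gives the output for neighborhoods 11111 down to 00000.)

2196757806

  #####|#  b31=1 t=1,i=6
  ####.|.  b30=0 t=1,i=9
  ###.#|.  b29=0 t=1,i=10
  ###..|.  b28=0 t=2,i=1
  ##.##|.  b27=0 t=1,i=3
  ##.#.|.  b26=0 t=1,i=11
  ##..#|#  b25=1 t=2,i=2
  ##...|.  b24=0 t=0,i=11
  #.###|#  b23=1 t=1,i=4
  #.##.|#  b22=1 t=0,i=9
  #.#.#|#  b21=1 t=1,i=12
  #.#..|.  b20=0 t=7,i=2
  #..##|#  b19=1 t=2,i=3
  #..#.|#  b18=1 t=7,i=12
  #...#|#  b17=1 t=0,i=5
  #....|#  b16=1 t=0,i=12
  .####|#  b15=1 t=1,i=5
  .###.|#  b14=1 t=2,i=0
  .##.#|.  b13=0 t=1,i=2
  .##..|#  b12=1 t=0,i=10
  .#.##|#  b11=1 t=0,i=8
  .#.#.|#  b10=1 t=7,i=1
  .#..#|.  b9=0 t=6,i=12
  .#...|#  b8=1 t=0,i=4
  ..###|.  b7=0 t=2,i=4
  ..##.|.  b6=0 t=3,i=10
  ..#.#|#  b5=1 t=0,i=7
  ..#..|.  b4=0 t=0,i=3
  ...##|#  b3=1 t=2,i=11
  ...#.|#  b2=1 t=0,i=2
  ....#|#  b1=1 t=0,i=1
  .....|.  b0=0 t=0,i=0
  bits 10000010111011111101110100101110 = 2196757806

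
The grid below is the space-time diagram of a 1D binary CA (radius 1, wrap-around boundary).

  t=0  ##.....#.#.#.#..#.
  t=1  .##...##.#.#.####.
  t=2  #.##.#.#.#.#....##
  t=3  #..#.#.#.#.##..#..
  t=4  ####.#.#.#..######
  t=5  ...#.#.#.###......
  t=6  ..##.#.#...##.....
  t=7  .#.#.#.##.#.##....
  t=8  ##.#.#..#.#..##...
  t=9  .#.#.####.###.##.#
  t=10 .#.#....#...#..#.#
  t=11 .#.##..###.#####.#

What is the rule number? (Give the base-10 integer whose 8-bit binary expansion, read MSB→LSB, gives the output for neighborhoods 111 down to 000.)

86

  ###|.  b7=0 t=1,i=14
  ##.|#  b6=1 t=0,i=1
  #.#|.  b5=0 t=0,i=8
  #..|#  b4=1 t=0,i=2
  .##|.  b3=0 t=0,i=0
  .#.|#  b2=1 t=0,i=7
  ..#|#  b1=1 t=0,i=6
  ...|.  b0=0 t=0,i=3
  bits 01010110 = 86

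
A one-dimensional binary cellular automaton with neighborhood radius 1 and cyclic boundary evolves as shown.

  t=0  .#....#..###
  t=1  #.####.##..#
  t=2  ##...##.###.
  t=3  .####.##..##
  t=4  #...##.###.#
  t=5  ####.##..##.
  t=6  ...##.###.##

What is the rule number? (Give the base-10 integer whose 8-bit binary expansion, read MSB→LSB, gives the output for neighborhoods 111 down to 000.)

  nb ###: next=.  (t=0,i=10, bit7=0)
  nb ##.: next=#  (t=0,i=11, bit6=1)
  nb #.#: next=#  (t=0,i=0, bit5=1)
  nb #..: next=#  (t=0,i=2, bit4=1)
  nb .##: next=.  (t=0,i=9, bit3=0)
  nb .#.: next=.  (t=0,i=1, bit2=0)
  nb ..#: next=#  (t=0,i=5, bit1=1)
  nb ...: next=#  (t=0,i=3, bit0=1)
  bits 01110011 = 115

115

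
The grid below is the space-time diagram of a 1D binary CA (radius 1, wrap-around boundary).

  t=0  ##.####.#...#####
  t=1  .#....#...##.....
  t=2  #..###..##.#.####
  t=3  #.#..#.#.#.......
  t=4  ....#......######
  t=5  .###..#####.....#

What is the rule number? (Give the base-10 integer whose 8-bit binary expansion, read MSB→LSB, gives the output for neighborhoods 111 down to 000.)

67

  ###|.  b7=0 t=0,i=0
  ##.|#  b6=1 t=0,i=1
  #.#|.  b5=0 t=0,i=2
  #..|.  b4=0 t=0,i=9
  .##|.  b3=0 t=0,i=3
  .#.|.  b2=0 t=0,i=8
  ..#|#  b1=1 t=0,i=11
  ...|#  b0=1 t=0,i=10
  bits 01000011 = 67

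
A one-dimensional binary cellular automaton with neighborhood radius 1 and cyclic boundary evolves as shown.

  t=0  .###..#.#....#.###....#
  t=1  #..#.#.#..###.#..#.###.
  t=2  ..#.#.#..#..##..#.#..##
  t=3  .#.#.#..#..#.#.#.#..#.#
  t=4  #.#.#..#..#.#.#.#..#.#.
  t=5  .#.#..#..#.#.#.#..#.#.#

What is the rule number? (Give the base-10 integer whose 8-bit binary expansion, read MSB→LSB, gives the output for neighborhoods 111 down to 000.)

  [7] ### => .  t=0,i=2
  [6] ##. => #  t=0,i=3
  [5] #.# => #  t=0,i=0
  [4] #.. => .  t=0,i=4
  [3] .## => .  t=0,i=1
  [2] .#. => .  t=0,i=6
  [1] ..# => #  t=0,i=5
  [0] ... => #  t=0,i=10
  bits 01100011 = 99

99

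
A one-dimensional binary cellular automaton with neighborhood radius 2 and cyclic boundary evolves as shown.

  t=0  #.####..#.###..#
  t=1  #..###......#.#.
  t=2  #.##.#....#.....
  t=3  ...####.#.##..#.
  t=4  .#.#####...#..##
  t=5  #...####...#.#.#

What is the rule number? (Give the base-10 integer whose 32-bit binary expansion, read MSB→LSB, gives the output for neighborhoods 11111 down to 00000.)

  [31] ##### => #  t=4,i=5
  [30] ####. => #  t=0,i=4
  [29] ###.# => #  t=3,i=6
  [28] ###.. => #  t=0,i=5
  [27] ##.## => .  t=0,i=1
  [26] ##.#. => #  t=2,i=4
  [25] ##..# => .  t=0,i=6
  [24] ##... => .  t=1,i=6
  [23] #.### => .  t=0,i=2
  [22] #.##. => .  t=2,i=2
  [21] #.#.# => .  t=1,i=14
  [20] #.#.. => #  t=1,i=0
  [19] #..## => #  t=0,i=14
  [18] #..#. => .  t=0,i=7
  [17] #...# => .  t=4,i=9
  [16] #.... => .  t=1,i=7
  [15] .#### => #  t=0,i=3
  [14] .###. => .  t=0,i=11
  [13] .##.# => #  t=0,i=0
  [12] .##.. => #  t=3,i=11
  [11] .#.## => .  t=0,i=9
  [10] .#.#. => .  t=1,i=13
  [9] .#..# => .  t=1,i=1
  [8] .#... => #  t=2,i=6
  [7] ..### => #  t=1,i=3
  [6] ..##. => .  t=0,i=15
  [5] ..#.# => .  t=0,i=8
  [4] ..#.. => #  t=2,i=10
  [3] ...## => .  t=3,i=2
  [2] ...#. => .  t=1,i=11
  [1] ....# => #  t=1,i=10
  [0] ..... => .  t=1,i=8
  bits 11110100000110001011000110010010 = 4095259026

4095259026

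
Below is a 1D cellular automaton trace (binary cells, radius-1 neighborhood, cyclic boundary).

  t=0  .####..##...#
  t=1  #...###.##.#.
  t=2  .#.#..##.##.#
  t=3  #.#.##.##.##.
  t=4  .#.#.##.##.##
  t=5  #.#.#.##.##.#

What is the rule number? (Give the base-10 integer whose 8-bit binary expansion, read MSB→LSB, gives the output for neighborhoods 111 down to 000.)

  ###|.  b7=0 t=0,i=2
  ##.|#  b6=1 t=0,i=4
  #.#|#  b5=1 t=0,i=0
  #..|#  b4=1 t=0,i=5
  .##|.  b3=0 t=0,i=1
  .#.|.  b2=0 t=0,i=12
  ..#|#  b1=1 t=0,i=6
  ...|.  b0=0 t=0,i=10
  bits 01110010 = 114

114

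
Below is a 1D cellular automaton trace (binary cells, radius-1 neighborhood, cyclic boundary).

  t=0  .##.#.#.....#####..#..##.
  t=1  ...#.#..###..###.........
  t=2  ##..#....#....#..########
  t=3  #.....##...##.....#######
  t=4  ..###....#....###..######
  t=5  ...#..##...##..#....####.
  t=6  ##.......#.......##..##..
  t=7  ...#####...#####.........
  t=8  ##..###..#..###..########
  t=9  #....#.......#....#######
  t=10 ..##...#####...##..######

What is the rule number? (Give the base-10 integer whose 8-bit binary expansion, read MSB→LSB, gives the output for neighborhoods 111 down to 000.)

  ###|#  b7=1 t=0,i=13
  ##.|.  b6=0 t=0,i=2
  #.#|#  b5=1 t=0,i=3
  #..|.  b4=0 t=0,i=7
  .##|.  b3=0 t=0,i=1
  .#.|.  b2=0 t=0,i=4
  ..#|.  b1=0 t=0,i=0
  ...|#  b0=1 t=0,i=8
  bits 10100001 = 161

161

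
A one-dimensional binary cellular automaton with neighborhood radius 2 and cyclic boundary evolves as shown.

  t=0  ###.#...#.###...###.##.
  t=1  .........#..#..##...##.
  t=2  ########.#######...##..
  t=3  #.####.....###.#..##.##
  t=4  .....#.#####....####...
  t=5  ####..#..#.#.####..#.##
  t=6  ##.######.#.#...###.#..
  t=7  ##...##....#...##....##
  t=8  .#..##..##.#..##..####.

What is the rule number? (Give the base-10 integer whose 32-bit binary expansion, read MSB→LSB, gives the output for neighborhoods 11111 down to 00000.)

2454531803

  ##### -> #   bit 31 = 1  t=2,i=2
  ####. -> .   bit 30 = 0  t=2,i=6
  ###.# -> .   bit 29 = 0  t=0,i=2
  ###.. -> #   bit 28 = 1  t=0,i=12
  ##.## -> .   bit 27 = 0  t=0,i=19
  ##.#. -> .   bit 26 = 0  t=0,i=3
  ##..# -> #   bit 25 = 1  t=2,i=21
  ##... -> .   bit 24 = 0  t=0,i=13
  #.### -> .   bit 23 = 0  t=0,i=0
  #.##. -> #   bit 22 = 1  t=0,i=20
  #.#.# -> .   bit 21 = 0  t=5,i=11
  #.#.. -> .   bit 20 = 0  t=0,i=4
  #..## -> #   bit 19 = 1  t=1,i=14
  #..#. -> #   bit 18 = 1  t=1,i=11
  #...# -> .   bit 17 = 0  t=0,i=6
  #.... -> #   bit 16 = 1  t=1,i=0
  .#### -> .   bit 15 = 0  t=2,i=1
  .###. -> .   bit 14 = 0  t=0,i=1
  .##.# -> #   bit 13 = 1  t=0,i=21
  .##.. -> .   bit 12 = 0  t=1,i=16
  .#.## -> #   bit 11 = 1  t=0,i=9
  .#.#. -> #   bit 10 = 1  t=5,i=10
  .#..# -> #   bit 9 = 1  t=1,i=10
  .#... -> .   bit 8 = 0  t=0,i=5
  ..### -> #   bit 7 = 1  t=0,i=16
  ..##. -> #   bit 6 = 1  t=1,i=15
  ..#.# -> .   bit 5 = 0  t=0,i=8
  ..#.. -> #   bit 4 = 1  t=1,i=9
  ...## -> #   bit 3 = 1  t=0,i=15
  ...#. -> .   bit 2 = 0  t=0,i=7
  ....# -> #   bit 1 = 1  t=1,i=7
  ..... -> #   bit 0 = 1  t=1,i=1
  bits 10010010010011010010111011011011 = 2454531803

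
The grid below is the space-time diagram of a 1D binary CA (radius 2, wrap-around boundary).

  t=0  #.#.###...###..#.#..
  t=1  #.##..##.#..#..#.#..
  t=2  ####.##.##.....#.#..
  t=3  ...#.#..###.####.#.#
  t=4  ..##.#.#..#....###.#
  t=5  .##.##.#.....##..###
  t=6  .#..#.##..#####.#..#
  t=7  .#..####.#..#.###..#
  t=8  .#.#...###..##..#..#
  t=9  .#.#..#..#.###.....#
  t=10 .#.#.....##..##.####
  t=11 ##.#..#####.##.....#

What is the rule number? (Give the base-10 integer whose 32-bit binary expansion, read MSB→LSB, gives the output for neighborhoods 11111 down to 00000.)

  [31] ##### => #  t=6,i=12
  [30] ####. => .  t=2,i=2
  [29] ###.# => #  t=2,i=3
  [28] ###.. => #  t=0,i=6
  [27] ##.## => .  t=2,i=4
  [26] ##.#. => #  t=1,i=8
  [25] ##..# => .  t=0,i=13
  [24] ##... => #  t=0,i=7
  [23] #.### => .  t=0,i=4
  [22] #.##. => #  t=1,i=2
  [21] #.#.# => #  t=0,i=2
  [20] #.#.. => #  t=0,i=17
  [19] #..## => #  t=1,i=5
  [18] #..#. => .  t=0,i=14
  [17] #...# => .  t=0,i=8
  [16] #.... => .  t=2,i=11
  [15] .#### => .  t=2,i=1
  [14] .###. => .  t=0,i=5
  [13] .##.# => .  t=1,i=7
  [12] .##.. => #  t=1,i=3
  [11] .#.## => #  t=0,i=3
  [10] .#.#. => .  t=0,i=1
  [9] .#..# => .  t=0,i=18
  [8] .#... => .  t=3,i=0
  [7] ..### => .  t=0,i=10
  [6] ..##. => #  t=1,i=6
  [5] ..#.# => #  t=0,i=0
  [4] ..#.. => .  t=1,i=12
  [3] ...## => #  t=0,i=9
  [2] ...#. => #  t=2,i=14
  [1] ....# => #  t=2,i=13
  [0] ..... => #  t=2,i=12
  bits 10110101011110000001100001101111 = 3044546671

3044546671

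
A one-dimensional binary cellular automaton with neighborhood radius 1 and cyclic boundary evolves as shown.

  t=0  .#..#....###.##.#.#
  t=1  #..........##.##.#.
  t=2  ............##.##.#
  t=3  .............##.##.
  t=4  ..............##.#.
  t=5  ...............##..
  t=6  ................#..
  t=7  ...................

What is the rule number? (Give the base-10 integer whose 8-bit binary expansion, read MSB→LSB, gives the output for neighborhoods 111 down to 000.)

96

  nb ###: next=.  (t=0,i=10, bit7=0)
  nb ##.: next=#  (t=0,i=11, bit6=1)
  nb #.#: next=#  (t=0,i=0, bit5=1)
  nb #..: next=.  (t=0,i=2, bit4=0)
  nb .##: next=.  (t=0,i=9, bit3=0)
  nb .#.: next=.  (t=0,i=1, bit2=0)
  nb ..#: next=.  (t=0,i=3, bit1=0)
  nb ...: next=.  (t=0,i=6, bit0=0)
  bits 01100000 = 96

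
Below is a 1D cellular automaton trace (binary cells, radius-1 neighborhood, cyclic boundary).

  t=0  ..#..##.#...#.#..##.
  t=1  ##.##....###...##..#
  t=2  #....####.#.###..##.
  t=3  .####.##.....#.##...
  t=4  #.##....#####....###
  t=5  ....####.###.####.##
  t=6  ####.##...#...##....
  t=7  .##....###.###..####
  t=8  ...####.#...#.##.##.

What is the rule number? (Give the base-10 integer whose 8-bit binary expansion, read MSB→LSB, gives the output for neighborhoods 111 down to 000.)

  ### -> #   bit 7 = 1  t=1,i=0
  ##. -> .   bit 6 = 0  t=0,i=6
  #.# -> .   bit 5 = 0  t=0,i=7
  #.. -> #   bit 4 = 1  t=0,i=3
  .## -> .   bit 3 = 0  t=0,i=5
  .#. -> .   bit 2 = 0  t=0,i=2
  ..# -> #   bit 1 = 1  t=0,i=1
  ... -> #   bit 0 = 1  t=0,i=0
  bits 10010011 = 147

147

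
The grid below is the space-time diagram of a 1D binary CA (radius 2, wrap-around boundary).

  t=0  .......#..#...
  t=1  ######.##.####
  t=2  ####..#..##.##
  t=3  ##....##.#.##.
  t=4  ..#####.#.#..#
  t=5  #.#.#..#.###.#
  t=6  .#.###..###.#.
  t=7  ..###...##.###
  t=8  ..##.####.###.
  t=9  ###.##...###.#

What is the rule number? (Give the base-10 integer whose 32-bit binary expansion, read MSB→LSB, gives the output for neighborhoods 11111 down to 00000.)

  #####|#  b31=1 t=1,i=0
  ####.|.  b30=0 t=1,i=4
  ###.#|.  b29=0 t=1,i=5
  ###..|.  b28=0 t=2,i=3
  ##.##|#  b27=1 t=1,i=6
  ##.#.|#  b26=1 t=3,i=8
  ##..#|.  b25=0 t=2,i=4
  ##...|#  b24=1 t=3,i=2
  #.###|#  b23=1 t=1,i=10
  #.##.|.  b22=0 t=1,i=7
  #.#.#|.  b21=0 t=3,i=9
  #.#..|#  b20=1 t=4,i=10
  #..##|.  b19=0 t=2,i=8
  #..#.|.  b18=0 t=0,i=9
  #...#|#  b17=1 t=7,i=6
  #....|#  b16=1 t=0,i=12
  .####|.  b15=0 t=1,i=11
  .###.|#  b14=1 t=5,i=10
  .##.#|.  b13=0 t=1,i=8
  .##..|.  b12=0 t=3,i=1
  .#.##|#  b11=1 t=3,i=10
  .#.#.|#  b10=1 t=4,i=9
  .#..#|#  b9=1 t=0,i=8
  .#...|#  b8=1 t=0,i=11
  ..###|#  b7=1 t=4,i=2
  ..##.|#  b6=1 t=2,i=9
  ..#.#|.  b5=0 t=5,i=7
  ..#..|#  b4=1 t=0,i=7
  ...##|#  b3=1 t=3,i=5
  ...#.|.  b2=0 t=0,i=6
  ....#|#  b1=1 t=0,i=5
  .....|#  b0=1 t=0,i=0
  bits 10001101100100110100111111011011 = 2375241691

2375241691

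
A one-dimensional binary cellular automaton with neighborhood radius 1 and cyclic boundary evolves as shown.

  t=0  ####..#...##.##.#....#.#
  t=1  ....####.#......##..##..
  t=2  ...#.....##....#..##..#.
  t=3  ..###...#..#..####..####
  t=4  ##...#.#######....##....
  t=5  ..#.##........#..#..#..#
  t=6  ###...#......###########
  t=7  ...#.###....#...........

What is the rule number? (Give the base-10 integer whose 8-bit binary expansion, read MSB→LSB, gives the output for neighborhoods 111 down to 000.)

22

  [7] ### => .  t=0,i=0
  [6] ##. => .  t=0,i=3
  [5] #.# => .  t=0,i=12
  [4] #.. => #  t=0,i=4
  [3] .## => .  t=0,i=10
  [2] .#. => #  t=0,i=6
  [1] ..# => #  t=0,i=5
  [0] ... => .  t=0,i=8
  bits 00010110 = 22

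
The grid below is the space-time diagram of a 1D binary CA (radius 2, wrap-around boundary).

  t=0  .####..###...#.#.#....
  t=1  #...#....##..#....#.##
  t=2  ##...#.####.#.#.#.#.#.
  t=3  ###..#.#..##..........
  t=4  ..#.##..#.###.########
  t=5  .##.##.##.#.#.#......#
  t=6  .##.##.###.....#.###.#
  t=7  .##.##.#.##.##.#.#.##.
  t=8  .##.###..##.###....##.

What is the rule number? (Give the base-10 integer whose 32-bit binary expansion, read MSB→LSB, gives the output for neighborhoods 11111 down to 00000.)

902050667

  ##### -> .   bit 31 = 0  t=4,i=16
  ####. -> .   bit 30 = 0  t=0,i=3
  ###.# -> #   bit 29 = 1  t=2,i=10
  ###.. -> #   bit 28 = 1  t=0,i=4
  ##.## -> .   bit 27 = 0  t=4,i=13
  ##.#. -> #   bit 26 = 1  t=2,i=11
  ##..# -> .   bit 25 = 0  t=0,i=5
  ##... -> #   bit 24 = 1  t=0,i=10
  #.### -> #   bit 23 = 1  t=1,i=20
  #.##. -> #   bit 22 = 1  t=2,i=0
  #.#.# -> .   bit 21 = 0  t=0,i=15
  #.#.. -> .   bit 20 = 0  t=0,i=17
  #..## -> .   bit 19 = 0  t=0,i=6
  #..#. -> #   bit 18 = 1  t=1,i=12
  #...# -> .   bit 17 = 0  t=0,i=11
  #.... -> .   bit 16 = 0  t=0,i=19
  .#### -> .   bit 15 = 0  t=0,i=2
  .###. -> .   bit 14 = 0  t=0,i=8
  .##.# -> #   bit 13 = 1  t=5,i=2
  .##.. -> #   bit 12 = 1  t=1,i=10
  .#.## -> .   bit 11 = 0  t=1,i=19
  .#.#. -> .   bit 10 = 0  t=0,i=14
  .#..# -> #   bit 9 = 1  t=3,i=8
  .#... -> #   bit 8 = 1  t=0,i=18
  ..### -> .   bit 7 = 0  t=0,i=1
  ..##. -> #   bit 6 = 1  t=1,i=9
  ..#.# -> #   bit 5 = 1  t=0,i=13
  ..#.. -> .   bit 4 = 0  t=1,i=4
  ...## -> #   bit 3 = 1  t=0,i=0
  ...#. -> .   bit 2 = 0  t=0,i=12
  ....# -> #   bit 1 = 1  t=0,i=21
  ..... -> #   bit 0 = 1  t=0,i=20
  bits 00110101110001000011001101101011 = 902050667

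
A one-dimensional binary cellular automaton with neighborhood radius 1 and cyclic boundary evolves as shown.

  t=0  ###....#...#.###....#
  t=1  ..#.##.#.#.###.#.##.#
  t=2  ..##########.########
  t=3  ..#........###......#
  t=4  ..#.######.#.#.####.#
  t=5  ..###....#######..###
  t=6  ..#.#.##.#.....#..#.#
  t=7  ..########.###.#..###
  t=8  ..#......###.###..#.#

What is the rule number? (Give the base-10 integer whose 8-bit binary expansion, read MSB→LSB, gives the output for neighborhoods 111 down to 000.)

109

  ###|.  b7=0 t=0,i=0
  ##.|#  b6=1 t=0,i=2
  #.#|#  b5=1 t=0,i=12
  #..|.  b4=0 t=0,i=3
  .##|#  b3=1 t=0,i=13
  .#.|#  b2=1 t=0,i=7
  ..#|.  b1=0 t=0,i=6
  ...|#  b0=1 t=0,i=4
  bits 01101101 = 109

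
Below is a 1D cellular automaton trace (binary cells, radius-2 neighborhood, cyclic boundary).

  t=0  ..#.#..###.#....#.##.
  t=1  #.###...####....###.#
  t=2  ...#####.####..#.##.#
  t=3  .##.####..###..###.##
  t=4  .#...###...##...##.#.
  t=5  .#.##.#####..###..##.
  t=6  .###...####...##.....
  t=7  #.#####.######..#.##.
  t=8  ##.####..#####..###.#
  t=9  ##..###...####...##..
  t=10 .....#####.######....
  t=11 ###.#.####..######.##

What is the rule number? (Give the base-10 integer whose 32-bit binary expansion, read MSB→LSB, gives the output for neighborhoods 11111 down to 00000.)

  [31] ##### => #  t=2,i=5
  [30] ####. => #  t=1,i=10
  [29] ###.# => #  t=0,i=9
  [28] ###.. => #  t=1,i=4
  [27] ##.## => .  t=1,i=1
  [26] ##.#. => #  t=0,i=10
  [25] ##..# => .  t=2,i=13
  [24] ##... => #  t=0,i=20
  [23] #.### => .  t=1,i=2
  [22] #.##. => #  t=0,i=18
  [21] #.#.# => #  t=7,i=0
  [20] #.#.. => #  t=0,i=4
  [19] #..## => .  t=0,i=6
  [18] #..#. => .  t=2,i=14
  [17] #...# => #  t=0,i=0
  [16] #.... => .  t=0,i=13
  [15] .#### => #  t=1,i=9
  [14] .###. => #  t=0,i=8
  [13] .##.# => .  t=1,i=0
  [12] .##.. => .  t=0,i=19
  [11] .#.## => #  t=0,i=17
  [10] .#.#. => #  t=0,i=3
  [9] .#..# => .  t=0,i=5
  [8] .#... => .  t=0,i=12
  [7] ..### => .  t=0,i=7
  [6] ..##. => .  t=4,i=11
  [5] ..#.# => #  t=0,i=2
  [4] ..#.. => #  t=4,i=1
  [3] ...## => #  t=1,i=7
  [2] ...#. => .  t=0,i=1
  [1] ....# => .  t=0,i=14
  [0] ..... => #  t=6,i=18
  bits 11110101011100101100110000111001 = 4117941305

4117941305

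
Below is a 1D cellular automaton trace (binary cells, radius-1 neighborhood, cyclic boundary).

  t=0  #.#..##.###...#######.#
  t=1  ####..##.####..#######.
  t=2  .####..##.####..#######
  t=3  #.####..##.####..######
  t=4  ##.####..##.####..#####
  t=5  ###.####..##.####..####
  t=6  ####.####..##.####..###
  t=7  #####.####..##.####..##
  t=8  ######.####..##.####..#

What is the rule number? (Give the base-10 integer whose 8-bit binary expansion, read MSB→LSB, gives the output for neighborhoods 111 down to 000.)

  ### -> #   bit 7 = 1  t=0,i=9
  ##. -> #   bit 6 = 1  t=0,i=0
  #.# -> #   bit 5 = 1  t=0,i=1
  #.. -> #   bit 4 = 1  t=0,i=3
  .## -> .   bit 3 = 0  t=0,i=5
  .#. -> #   bit 2 = 1  t=0,i=2
  ..# -> .   bit 1 = 0  t=0,i=4
  ... -> #   bit 0 = 1  t=0,i=12
  bits 11110101 = 245

245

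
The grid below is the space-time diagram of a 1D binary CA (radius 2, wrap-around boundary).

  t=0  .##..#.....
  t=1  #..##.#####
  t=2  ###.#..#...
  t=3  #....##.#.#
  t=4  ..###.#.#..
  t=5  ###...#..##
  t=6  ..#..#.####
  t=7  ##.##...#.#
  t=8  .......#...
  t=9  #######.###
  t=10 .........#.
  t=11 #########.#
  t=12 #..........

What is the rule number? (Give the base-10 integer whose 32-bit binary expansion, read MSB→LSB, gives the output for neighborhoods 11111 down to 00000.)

  [31] ##### => .  t=1,i=8
  [30] ####. => .  t=1,i=10
  [29] ###.# => .  t=2,i=2
  [28] ###.. => #  t=1,i=0
  [27] ##.## => .  t=1,i=5
  [26] ##.#. => .  t=2,i=3
  [25] ##..# => #  t=0,i=3
  [24] ##... => .  t=3,i=1
  [23] #.### => .  t=1,i=6
  [22] #.##. => .  t=3,i=10
  [21] #.#.# => #  t=3,i=8
  [20] #.#.. => .  t=2,i=4
  [19] #..## => #  t=1,i=2
  [18] #..#. => #  t=0,i=4
  [17] #...# => .  t=2,i=9
  [16] #.... => #  t=0,i=7
  [15] .#### => #  t=1,i=7
  [14] .###. => .  t=2,i=1
  [13] .##.# => #  t=1,i=4
  [12] .##.. => .  t=0,i=2
  [11] .#.## => .  t=3,i=9
  [10] .#.#. => .  t=4,i=7
  [9] .#..# => #  t=2,i=5
  [8] .#... => #  t=0,i=6
  [7] ..### => #  t=2,i=0
  [6] ..##. => .  t=0,i=1
  [5] ..#.# => .  t=6,i=5
  [4] ..#.. => .  t=0,i=5
  [3] ...## => #  t=0,i=0
  [2] ...#. => #  t=5,i=5
  [1] ....# => #  t=0,i=10
  [0] ..... => #  t=0,i=8
  bits 00010010001011011010001110001111 = 304980879

304980879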